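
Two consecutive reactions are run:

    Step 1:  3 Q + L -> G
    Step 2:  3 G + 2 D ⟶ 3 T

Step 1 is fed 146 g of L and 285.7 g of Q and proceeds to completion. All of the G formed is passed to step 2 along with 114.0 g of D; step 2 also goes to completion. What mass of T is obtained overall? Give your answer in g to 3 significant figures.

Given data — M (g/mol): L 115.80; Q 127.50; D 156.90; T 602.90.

450 g

Step 1:
n(L) = 146.0 / 115.80 = 1.261 mol
n(Q) = 285.7 / 127.50 = 2.241 mol
n/ν for L = 1.261/1 = 1.261
n/ν for Q = 2.241/3 = 0.7470
Smallest n/ν is Q → limiting reagent.
n(G) produced = (1/3) × 2.241 = 0.7470 mol
Step 2:
n(G) available = 0.7470 mol
n(D) = 114.0 / 156.90 = 0.7266 mol
n/ν for G = 0.7470/3 = 0.2490
n/ν for D = 0.7266/2 = 0.3633
Smallest n/ν is G → limiting reagent.
n(T) = (3/3) × 0.7470 = 0.7470 mol
mass = 0.7470 × 602.90 = 450.4 g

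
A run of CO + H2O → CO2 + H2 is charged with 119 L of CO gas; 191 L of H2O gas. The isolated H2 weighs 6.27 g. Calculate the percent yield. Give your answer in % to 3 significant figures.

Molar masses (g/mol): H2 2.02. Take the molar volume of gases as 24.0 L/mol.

62.6 %

n(CO) = 119.0 / 24.0 = 4.958 mol
n(H2O) = 191.0 / 24.0 = 7.958 mol
n/ν for CO = 4.958/1 = 4.958
n/ν for H2O = 7.958/1 = 7.958
Smallest n/ν is CO → limiting reagent.
theoretical n(H2) = (1/1) × 4.958 = 4.958 mol → 10.02 g
% yield = 6.27 / 10.02 × 100 = 62.57 %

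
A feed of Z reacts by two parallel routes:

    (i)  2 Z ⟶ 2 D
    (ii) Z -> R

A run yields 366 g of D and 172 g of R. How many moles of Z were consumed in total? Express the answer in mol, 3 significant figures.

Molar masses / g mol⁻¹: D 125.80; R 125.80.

4.28 mol

n(D) = 366 / 125.80 = 2.909 mol
n(R) = 172 / 125.80 = 1.367 mol
n(Z) via (i) = (2/2)×2.909 = 2.909 mol
n(Z) via (ii) = (1/1)×1.367 = 1.367 mol
total n(Z) = 2.909 + 1.367 = 4.276 mol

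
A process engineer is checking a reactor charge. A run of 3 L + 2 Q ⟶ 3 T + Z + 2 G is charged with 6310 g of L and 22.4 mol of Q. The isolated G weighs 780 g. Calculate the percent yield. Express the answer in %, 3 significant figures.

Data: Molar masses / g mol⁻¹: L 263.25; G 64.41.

n(L) = 6310 / 263.25 = 23.97 mol
n(Q) = 22.40 mol
n/ν for L = 23.97/3 = 7.990
n/ν for Q = 22.40/2 = 11.20
Smallest n/ν is L → limiting reagent.
theoretical n(G) = (2/3) × 23.97 = 15.98 mol → 1029 g
% yield = 780 / 1029 × 100 = 75.80 %

75.8 %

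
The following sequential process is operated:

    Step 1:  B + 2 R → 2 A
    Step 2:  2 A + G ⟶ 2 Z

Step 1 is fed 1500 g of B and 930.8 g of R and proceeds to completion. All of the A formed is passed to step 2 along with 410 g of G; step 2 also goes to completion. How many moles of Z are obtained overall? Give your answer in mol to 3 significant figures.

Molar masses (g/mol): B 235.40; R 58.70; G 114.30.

7.17 mol

Step 1:
n(B) = 1500 / 235.40 = 6.372 mol
n(R) = 930.8 / 58.70 = 15.86 mol
n/ν for B = 6.372/1 = 6.372
n/ν for R = 15.86/2 = 7.930
Smallest n/ν is B → limiting reagent.
n(A) produced = (2/1) × 6.372 = 12.74 mol
Step 2:
n(A) available = 12.74 mol
n(G) = 410.0 / 114.30 = 3.587 mol
n/ν for A = 12.74/2 = 6.370
n/ν for G = 3.587/1 = 3.587
Smallest n/ν is G → limiting reagent.
n(Z) = (2/1) × 3.587 = 7.174 mol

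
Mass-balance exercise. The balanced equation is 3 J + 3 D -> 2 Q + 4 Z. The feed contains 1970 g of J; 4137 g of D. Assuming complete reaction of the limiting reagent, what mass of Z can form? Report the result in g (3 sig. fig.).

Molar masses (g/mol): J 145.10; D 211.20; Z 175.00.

n(J) = 1970 / 145.10 = 13.58 mol
n(D) = 4137 / 211.20 = 19.59 mol
n/ν → J: 4.527, D: 6.530; J is limiting.
n(Z) = (4/3) × 13.58 = 18.11 mol
mass = 18.11 × 175.00 = 3169 g

3170 g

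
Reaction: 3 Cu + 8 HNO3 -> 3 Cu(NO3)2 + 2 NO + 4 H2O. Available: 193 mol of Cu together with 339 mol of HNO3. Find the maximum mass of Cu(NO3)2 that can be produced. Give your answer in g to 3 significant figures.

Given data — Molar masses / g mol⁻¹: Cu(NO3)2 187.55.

23800 g

n(Cu) = 193.0 mol
n(HNO3) = 339.0 mol
n/ν for Cu = 193.0/3 = 64.33
n/ν for HNO3 = 339.0/8 = 42.38
Smallest n/ν is HNO3 → limiting reagent.
n(Cu(NO3)2) = (3/8) × 339.0 = 127.1 mol
mass = 127.1 × 187.55 = 23840 g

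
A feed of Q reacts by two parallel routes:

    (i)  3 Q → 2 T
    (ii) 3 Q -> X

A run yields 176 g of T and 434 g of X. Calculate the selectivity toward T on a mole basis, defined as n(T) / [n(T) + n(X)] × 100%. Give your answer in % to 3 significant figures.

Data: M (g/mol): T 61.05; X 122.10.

n(T) = 176 / 61.05 = 2.883 mol
n(X) = 434 / 122.10 = 3.554 mol
selectivity = 2.883/(2.883+3.554) × 100 = 44.79 %

44.8 %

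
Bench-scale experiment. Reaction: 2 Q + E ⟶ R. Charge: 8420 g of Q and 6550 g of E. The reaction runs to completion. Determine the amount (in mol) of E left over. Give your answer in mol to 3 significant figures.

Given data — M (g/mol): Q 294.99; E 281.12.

n(Q) = 8420 / 294.99 = 28.54 mol
n(E) = 6550 / 281.12 = 23.30 mol
n/ν for Q = 28.54/2 = 14.27
n/ν for E = 23.30/1 = 23.30
Smallest n/ν is Q → limiting reagent.
E consumed = (1/2) × 28.54 = 14.27 mol
E remaining = 23.30 − 14.27 = 9.030 mol

9.03 mol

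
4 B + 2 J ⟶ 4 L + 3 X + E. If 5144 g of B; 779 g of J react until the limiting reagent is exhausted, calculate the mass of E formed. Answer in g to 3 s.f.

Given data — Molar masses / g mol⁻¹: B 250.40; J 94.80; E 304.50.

n(B) = 5144 / 250.40 = 20.54 mol
n(J) = 779.0 / 94.80 = 8.217 mol
n/ν → B: 5.135, J: 4.109; J is limiting.
n(E) = (1/2) × 8.217 = 4.109 mol
mass = 4.109 × 304.50 = 1251 g

1250 g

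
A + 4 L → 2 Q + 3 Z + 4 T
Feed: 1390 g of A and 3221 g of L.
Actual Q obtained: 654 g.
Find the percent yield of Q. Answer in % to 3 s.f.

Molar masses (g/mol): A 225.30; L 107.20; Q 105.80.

n(A) = 1390 / 225.30 = 6.170 mol
n(L) = 3221 / 107.20 = 30.05 mol
n/ν for A = 6.170/1 = 6.170
n/ν for L = 30.05/4 = 7.513
Smallest n/ν is A → limiting reagent.
theoretical n(Q) = (2/1) × 6.170 = 12.34 mol → 1306 g
% yield = 654 / 1306 × 100 = 50.08 %

50.1 %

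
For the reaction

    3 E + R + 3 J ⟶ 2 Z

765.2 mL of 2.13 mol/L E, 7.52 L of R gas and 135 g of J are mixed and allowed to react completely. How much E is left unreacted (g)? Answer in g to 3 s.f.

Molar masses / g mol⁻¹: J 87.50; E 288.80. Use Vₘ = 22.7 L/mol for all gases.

n(E) = 2.13 × 765.2/1000 = 1.630 mol
n(R) = 7.520 / 22.7 = 0.3313 mol
n(J) = 135.0 / 87.50 = 1.543 mol
n/ν for E = 1.630/3 = 0.5433
n/ν for R = 0.3313/1 = 0.3313
n/ν for J = 1.543/3 = 0.5143
Smallest n/ν is R → limiting reagent.
E consumed = (3/1) × 0.3313 = 0.9939 mol
E remaining = 1.630 − 0.9939 = 0.6361 mol
mass = 0.6361 × 288.80 = 183.7 g

184 g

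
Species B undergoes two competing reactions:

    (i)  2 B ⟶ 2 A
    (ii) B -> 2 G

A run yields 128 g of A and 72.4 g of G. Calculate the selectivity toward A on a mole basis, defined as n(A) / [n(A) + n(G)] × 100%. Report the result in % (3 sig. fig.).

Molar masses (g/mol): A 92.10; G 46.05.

46.9 %

n(A) = 128 / 92.10 = 1.390 mol
n(G) = 72.4 / 46.05 = 1.572 mol
selectivity = 1.390/(1.390+1.572) × 100 = 46.93 %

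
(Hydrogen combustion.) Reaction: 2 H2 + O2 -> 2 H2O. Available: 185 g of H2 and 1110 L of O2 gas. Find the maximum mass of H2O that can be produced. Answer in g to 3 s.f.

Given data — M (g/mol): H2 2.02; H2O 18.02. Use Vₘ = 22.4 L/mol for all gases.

n(H2) = 185.0 / 2.02 = 91.58 mol
n(O2) = 1110 / 22.4 = 49.55 mol
n/ν → H2: 45.79, O2: 49.55; H2 is limiting.
n(H2O) = (2/2) × 91.58 = 91.58 mol
mass = 91.58 × 18.02 = 1650 g

1650 g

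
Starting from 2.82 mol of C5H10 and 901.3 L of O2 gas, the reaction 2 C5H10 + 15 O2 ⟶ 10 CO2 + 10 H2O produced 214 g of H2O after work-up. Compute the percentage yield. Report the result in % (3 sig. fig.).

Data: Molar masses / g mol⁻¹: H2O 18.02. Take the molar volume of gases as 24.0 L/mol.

84.2 %

n(C5H10) = 2.820 mol
n(O2) = 901.3 / 24.0 = 37.55 mol
n/ν for C5H10 = 2.820/2 = 1.410
n/ν for O2 = 37.55/15 = 2.503
Smallest n/ν is C5H10 → limiting reagent.
theoretical n(H2O) = (10/2) × 2.820 = 14.10 mol → 254.1 g
% yield = 214 / 254.1 × 100 = 84.22 %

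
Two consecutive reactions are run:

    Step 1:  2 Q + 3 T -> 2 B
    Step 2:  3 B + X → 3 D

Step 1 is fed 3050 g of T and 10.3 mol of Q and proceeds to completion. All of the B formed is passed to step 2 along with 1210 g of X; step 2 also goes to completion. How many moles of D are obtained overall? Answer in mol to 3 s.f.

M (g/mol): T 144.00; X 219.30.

10.3 mol

Step 1:
n(T) = 3050 / 144.00 = 21.18 mol
n(Q) = 10.30 mol
n/ν for T = 21.18/3 = 7.060
n/ν for Q = 10.30/2 = 5.150
Smallest n/ν is Q → limiting reagent.
n(B) produced = (2/2) × 10.30 = 10.30 mol
Step 2:
n(B) available = 10.30 mol
n(X) = 1210 / 219.30 = 5.518 mol
n/ν for B = 10.30/3 = 3.433
n/ν for X = 5.518/1 = 5.518
Smallest n/ν is B → limiting reagent.
n(D) = (3/3) × 10.30 = 10.30 mol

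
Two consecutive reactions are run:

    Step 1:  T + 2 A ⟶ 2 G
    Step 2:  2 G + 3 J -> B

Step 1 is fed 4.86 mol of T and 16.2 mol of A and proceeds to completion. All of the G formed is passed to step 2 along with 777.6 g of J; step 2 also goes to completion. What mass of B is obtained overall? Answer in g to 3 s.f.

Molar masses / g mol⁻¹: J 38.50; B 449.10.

Step 1:
n(T) = 4.860 mol
n(A) = 16.20 mol
n/ν for T = 4.860/1 = 4.860
n/ν for A = 16.20/2 = 8.100
Smallest n/ν is T → limiting reagent.
n(G) produced = (2/1) × 4.860 = 9.720 mol
Step 2:
n(G) available = 9.720 mol
n(J) = 777.6 / 38.50 = 20.20 mol
n/ν for G = 9.720/2 = 4.860
n/ν for J = 20.20/3 = 6.733
Smallest n/ν is G → limiting reagent.
n(B) = (1/2) × 9.720 = 4.860 mol
mass = 4.860 × 449.10 = 2183 g

2180 g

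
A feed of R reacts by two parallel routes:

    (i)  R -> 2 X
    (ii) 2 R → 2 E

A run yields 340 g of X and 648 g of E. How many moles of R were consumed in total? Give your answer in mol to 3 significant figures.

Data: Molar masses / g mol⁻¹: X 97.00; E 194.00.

n(X) = 340 / 97.00 = 3.505 mol
n(E) = 648 / 194.00 = 3.340 mol
n(R) via (i) = (1/2)×3.505 = 1.753 mol
n(R) via (ii) = (2/2)×3.340 = 3.340 mol
total n(R) = 1.753 + 3.340 = 5.093 mol

5.09 mol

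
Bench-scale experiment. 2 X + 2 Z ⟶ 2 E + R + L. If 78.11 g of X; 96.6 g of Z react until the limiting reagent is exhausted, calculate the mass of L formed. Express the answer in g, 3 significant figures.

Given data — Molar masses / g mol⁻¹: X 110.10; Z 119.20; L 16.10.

n(X) = 78.11 / 110.10 = 0.7094 mol
n(Z) = 96.60 / 119.20 = 0.8104 mol
n/ν → X: 0.3547, Z: 0.4052; X is limiting.
n(L) = (1/2) × 0.7094 = 0.3547 mol
mass = 0.3547 × 16.10 = 5.711 g

5.71 g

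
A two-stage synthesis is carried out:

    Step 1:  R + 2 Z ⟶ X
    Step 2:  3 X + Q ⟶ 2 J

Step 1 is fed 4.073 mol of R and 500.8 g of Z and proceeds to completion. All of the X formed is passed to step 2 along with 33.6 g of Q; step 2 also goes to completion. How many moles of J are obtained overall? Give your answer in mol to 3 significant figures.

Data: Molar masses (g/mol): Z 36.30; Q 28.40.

2.37 mol

Step 1:
n(R) = 4.073 mol
n(Z) = 500.8 / 36.30 = 13.80 mol
n/ν for R = 4.073/1 = 4.073
n/ν for Z = 13.80/2 = 6.900
Smallest n/ν is R → limiting reagent.
n(X) produced = (1/1) × 4.073 = 4.073 mol
Step 2:
n(X) available = 4.073 mol
n(Q) = 33.60 / 28.40 = 1.183 mol
n/ν for X = 4.073/3 = 1.358
n/ν for Q = 1.183/1 = 1.183
Smallest n/ν is Q → limiting reagent.
n(J) = (2/1) × 1.183 = 2.366 mol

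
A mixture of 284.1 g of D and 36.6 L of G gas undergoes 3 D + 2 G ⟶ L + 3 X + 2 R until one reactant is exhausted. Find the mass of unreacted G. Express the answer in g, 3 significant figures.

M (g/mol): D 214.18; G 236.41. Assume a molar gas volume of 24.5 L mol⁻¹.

144 g

n(D) = 284.1 / 214.18 = 1.326 mol
n(G) = 36.60 / 24.5 = 1.494 mol
n/ν for D = 1.326/3 = 0.4420
n/ν for G = 1.494/2 = 0.7470
Smallest n/ν is D → limiting reagent.
G consumed = (2/3) × 1.326 = 0.8840 mol
G remaining = 1.494 − 0.8840 = 0.6100 mol
mass = 0.6100 × 236.41 = 144.2 g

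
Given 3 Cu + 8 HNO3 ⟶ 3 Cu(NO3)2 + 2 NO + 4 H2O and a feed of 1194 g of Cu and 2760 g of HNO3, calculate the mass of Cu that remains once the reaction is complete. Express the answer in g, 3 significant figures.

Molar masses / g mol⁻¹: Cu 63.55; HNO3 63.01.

n(Cu) = 1194 / 63.55 = 18.79 mol
n(HNO3) = 2760 / 63.01 = 43.80 mol
n/ν for Cu = 18.79/3 = 6.263
n/ν for HNO3 = 43.80/8 = 5.475
Smallest n/ν is HNO3 → limiting reagent.
Cu consumed = (3/8) × 43.80 = 16.43 mol
Cu remaining = 18.79 − 16.43 = 2.360 mol
mass = 2.360 × 63.55 = 150.0 g

150 g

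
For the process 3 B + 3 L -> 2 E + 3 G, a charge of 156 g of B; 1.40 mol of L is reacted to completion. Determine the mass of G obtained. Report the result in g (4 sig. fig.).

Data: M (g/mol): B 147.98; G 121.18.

n(B) = 156.0 / 147.98 = 1.054 mol
n(L) = 1.400 mol
n/ν for B = 1.054/3 = 0.3513
n/ν for L = 1.400/3 = 0.4667
Smallest n/ν is B → limiting reagent.
n(G) = (3/3) × 1.054 = 1.054 mol
mass = 1.054 × 121.18 = 127.7 g

127.7 g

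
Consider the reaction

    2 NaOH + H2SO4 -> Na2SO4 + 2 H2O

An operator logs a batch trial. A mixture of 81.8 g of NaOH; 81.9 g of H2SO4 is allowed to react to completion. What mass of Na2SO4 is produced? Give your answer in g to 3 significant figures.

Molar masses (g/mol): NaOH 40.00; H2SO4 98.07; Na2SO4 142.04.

119 g

n(NaOH) = 81.80 / 40.00 = 2.045 mol
n(H2SO4) = 81.90 / 98.07 = 0.8351 mol
n/ν for NaOH = 2.045/2 = 1.023
n/ν for H2SO4 = 0.8351/1 = 0.8351
Smallest n/ν is H2SO4 → limiting reagent.
n(Na2SO4) = (1/1) × 0.8351 = 0.8351 mol
mass = 0.8351 × 142.04 = 118.6 g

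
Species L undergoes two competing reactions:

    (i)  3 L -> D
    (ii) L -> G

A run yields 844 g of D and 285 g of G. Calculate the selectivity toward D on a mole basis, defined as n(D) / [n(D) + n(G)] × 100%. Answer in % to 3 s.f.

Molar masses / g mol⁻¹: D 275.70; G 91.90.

n(D) = 844 / 275.70 = 3.061 mol
n(G) = 285 / 91.90 = 3.101 mol
selectivity = 3.061/(3.061+3.101) × 100 = 49.68 %

49.7 %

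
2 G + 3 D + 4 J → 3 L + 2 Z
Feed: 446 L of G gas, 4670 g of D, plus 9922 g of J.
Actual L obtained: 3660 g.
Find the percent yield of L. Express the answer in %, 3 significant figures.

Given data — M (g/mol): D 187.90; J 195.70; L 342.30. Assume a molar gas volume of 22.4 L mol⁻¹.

n(G) = 446.0 / 22.4 = 19.91 mol
n(D) = 4670 / 187.90 = 24.85 mol
n(J) = 9922 / 195.70 = 50.70 mol
n/ν → G: 9.955, D: 8.283, J: 12.68; D is limiting.
theoretical n(L) = (3/3) × 24.85 = 24.85 mol → 8506 g
% yield = 3660 / 8506 × 100 = 43.03 %

43.0 %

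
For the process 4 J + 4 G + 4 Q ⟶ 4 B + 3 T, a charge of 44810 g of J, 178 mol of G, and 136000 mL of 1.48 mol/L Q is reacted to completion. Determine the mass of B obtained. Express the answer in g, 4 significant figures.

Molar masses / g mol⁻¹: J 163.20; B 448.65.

n(J) = 44810 / 163.20 = 274.6 mol
n(G) = 178.0 mol
n(Q) = 1.48 × 136000/1000 = 201.3 mol
n/ν for J = 274.6/4 = 68.65
n/ν for G = 178.0/4 = 44.50
n/ν for Q = 201.3/4 = 50.33
Smallest n/ν is G → limiting reagent.
n(B) = (4/4) × 178.0 = 178.0 mol
mass = 178.0 × 448.65 = 79860 g

79860 g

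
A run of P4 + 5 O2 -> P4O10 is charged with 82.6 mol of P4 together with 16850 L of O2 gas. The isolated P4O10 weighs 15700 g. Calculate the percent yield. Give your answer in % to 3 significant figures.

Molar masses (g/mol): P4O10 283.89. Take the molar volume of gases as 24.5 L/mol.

67.0 %

n(P4) = 82.60 mol
n(O2) = 16850 / 24.5 = 687.8 mol
n/ν → P4: 82.60, O2: 137.6; P4 is limiting.
theoretical n(P4O10) = (1/1) × 82.60 = 82.60 mol → 23450 g
% yield = 15700 / 23450 × 100 = 66.95 %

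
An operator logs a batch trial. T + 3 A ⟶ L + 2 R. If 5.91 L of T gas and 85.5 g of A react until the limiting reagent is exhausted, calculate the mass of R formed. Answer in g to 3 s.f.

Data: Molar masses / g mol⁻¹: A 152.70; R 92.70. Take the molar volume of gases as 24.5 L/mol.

34.6 g

n(T) = 5.910 / 24.5 = 0.2412 mol
n(A) = 85.50 / 152.70 = 0.5599 mol
n/ν for T = 0.2412/1 = 0.2412
n/ν for A = 0.5599/3 = 0.1866
Smallest n/ν is A → limiting reagent.
n(R) = (2/3) × 0.5599 = 0.3733 mol
mass = 0.3733 × 92.70 = 34.60 g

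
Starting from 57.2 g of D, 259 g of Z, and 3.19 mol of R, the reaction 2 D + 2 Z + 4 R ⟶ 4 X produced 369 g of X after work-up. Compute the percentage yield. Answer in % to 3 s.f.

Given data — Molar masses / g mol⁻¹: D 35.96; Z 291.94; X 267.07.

n(D) = 57.20 / 35.96 = 1.591 mol
n(Z) = 259.0 / 291.94 = 0.8872 mol
n(R) = 3.190 mol
n/ν for D = 1.591/2 = 0.7955
n/ν for Z = 0.8872/2 = 0.4436
n/ν for R = 3.190/4 = 0.7975
Smallest n/ν is Z → limiting reagent.
theoretical n(X) = (4/2) × 0.8872 = 1.774 mol → 473.8 g
% yield = 369 / 473.8 × 100 = 77.88 %

77.9 %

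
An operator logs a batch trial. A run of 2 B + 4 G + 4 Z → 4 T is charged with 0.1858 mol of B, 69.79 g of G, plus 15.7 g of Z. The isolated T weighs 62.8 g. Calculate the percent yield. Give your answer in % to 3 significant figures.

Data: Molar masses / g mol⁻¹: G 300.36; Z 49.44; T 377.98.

n(B) = 0.1858 mol
n(G) = 69.79 / 300.36 = 0.2324 mol
n(Z) = 15.70 / 49.44 = 0.3176 mol
n/ν for B = 0.1858/2 = 0.09290
n/ν for G = 0.2324/4 = 0.05810
n/ν for Z = 0.3176/4 = 0.07940
Smallest n/ν is G → limiting reagent.
theoretical n(T) = (4/4) × 0.2324 = 0.2324 mol → 87.84 g
% yield = 62.8 / 87.84 × 100 = 71.49 %

71.5 %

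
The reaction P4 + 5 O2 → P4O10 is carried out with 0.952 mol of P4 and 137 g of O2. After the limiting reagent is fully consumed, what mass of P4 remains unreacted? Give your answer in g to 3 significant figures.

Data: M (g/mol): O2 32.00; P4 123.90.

n(P4) = 0.9520 mol
n(O2) = 137.0 / 32.00 = 4.281 mol
n/ν for P4 = 0.9520/1 = 0.9520
n/ν for O2 = 4.281/5 = 0.8562
Smallest n/ν is O2 → limiting reagent.
P4 consumed = (1/5) × 4.281 = 0.8562 mol
P4 remaining = 0.9520 − 0.8562 = 0.09580 mol
mass = 0.09580 × 123.90 = 11.87 g

11.9 g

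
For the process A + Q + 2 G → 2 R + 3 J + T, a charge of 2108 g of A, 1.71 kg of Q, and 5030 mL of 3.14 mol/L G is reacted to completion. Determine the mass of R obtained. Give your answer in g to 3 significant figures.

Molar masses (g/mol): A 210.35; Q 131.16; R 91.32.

1440 g

n(A) = 2108 / 210.35 = 10.02 mol
n(Q) = 1.710×1000 / 131.16 = 13.04 mol
n(G) = 3.14 × 5030/1000 = 15.79 mol
n/ν → A: 10.02, Q: 13.04, G: 7.895; G is limiting.
n(R) = (2/2) × 15.79 = 15.79 mol
mass = 15.79 × 91.32 = 1442 g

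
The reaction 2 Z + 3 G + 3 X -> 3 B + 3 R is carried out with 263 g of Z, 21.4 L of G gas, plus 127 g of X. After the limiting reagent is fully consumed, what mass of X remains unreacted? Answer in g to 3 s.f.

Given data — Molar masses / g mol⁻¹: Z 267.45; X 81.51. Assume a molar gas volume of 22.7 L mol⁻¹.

n(Z) = 263.0 / 267.45 = 0.9834 mol
n(G) = 21.40 / 22.7 = 0.9427 mol
n(X) = 127.0 / 81.51 = 1.558 mol
n/ν → Z: 0.4917, G: 0.3142, X: 0.5193; G is limiting.
X consumed = (3/3) × 0.9427 = 0.9427 mol
X remaining = 1.558 − 0.9427 = 0.6153 mol
mass = 0.6153 × 81.51 = 50.15 g

50.2 g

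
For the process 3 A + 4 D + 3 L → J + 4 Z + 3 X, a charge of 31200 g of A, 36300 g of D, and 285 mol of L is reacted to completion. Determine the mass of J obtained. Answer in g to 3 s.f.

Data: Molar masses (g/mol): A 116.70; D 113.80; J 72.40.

5770 g

n(A) = 31200 / 116.70 = 267.4 mol
n(D) = 36300 / 113.80 = 319.0 mol
n(L) = 285.0 mol
n/ν → A: 89.13, D: 79.75, L: 95.00; D is limiting.
n(J) = (1/4) × 319.0 = 79.75 mol
mass = 79.75 × 72.40 = 5774 g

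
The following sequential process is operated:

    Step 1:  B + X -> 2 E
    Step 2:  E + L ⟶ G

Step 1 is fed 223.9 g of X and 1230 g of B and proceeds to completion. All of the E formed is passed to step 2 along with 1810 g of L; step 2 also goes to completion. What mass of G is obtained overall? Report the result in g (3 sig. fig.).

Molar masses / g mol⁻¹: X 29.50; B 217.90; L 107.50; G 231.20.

Step 1:
n(X) = 223.9 / 29.50 = 7.590 mol
n(B) = 1230 / 217.90 = 5.645 mol
n/ν → X: 7.590, B: 5.645; B is limiting.
n(E) produced = (2/1) × 5.645 = 11.29 mol
Step 2:
n(E) available = 11.29 mol
n(L) = 1810 / 107.50 = 16.84 mol
n/ν → E: 11.29, L: 16.84; E is limiting.
n(G) = (1/1) × 11.29 = 11.29 mol
mass = 11.29 × 231.20 = 2610 g

2610 g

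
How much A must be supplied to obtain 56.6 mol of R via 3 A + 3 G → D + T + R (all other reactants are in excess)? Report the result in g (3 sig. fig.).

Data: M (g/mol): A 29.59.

n(R) = 56.60 mol
n(A) = (3/1) × 56.60 = 169.8 mol
mass = 169.8 × 29.59 = 5024 g

5020 g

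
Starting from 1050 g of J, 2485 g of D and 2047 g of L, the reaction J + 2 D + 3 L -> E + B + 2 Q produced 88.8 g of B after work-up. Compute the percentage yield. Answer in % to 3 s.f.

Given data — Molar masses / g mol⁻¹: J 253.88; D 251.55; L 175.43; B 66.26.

n(J) = 1050 / 253.88 = 4.136 mol
n(D) = 2485 / 251.55 = 9.879 mol
n(L) = 2047 / 175.43 = 11.67 mol
n/ν for J = 4.136/1 = 4.136
n/ν for D = 9.879/2 = 4.940
n/ν for L = 11.67/3 = 3.890
Smallest n/ν is L → limiting reagent.
theoretical n(B) = (1/3) × 11.67 = 3.890 mol → 257.8 g
% yield = 88.8 / 257.8 × 100 = 34.45 %

34.5 %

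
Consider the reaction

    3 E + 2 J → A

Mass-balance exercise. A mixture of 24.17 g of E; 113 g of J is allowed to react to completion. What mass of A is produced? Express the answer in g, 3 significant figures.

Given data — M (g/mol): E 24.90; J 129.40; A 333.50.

108 g

n(E) = 24.17 / 24.90 = 0.9707 mol
n(J) = 113.0 / 129.40 = 0.8733 mol
n/ν for E = 0.9707/3 = 0.3236
n/ν for J = 0.8733/2 = 0.4367
Smallest n/ν is E → limiting reagent.
n(A) = (1/3) × 0.9707 = 0.3236 mol
mass = 0.3236 × 333.50 = 107.9 g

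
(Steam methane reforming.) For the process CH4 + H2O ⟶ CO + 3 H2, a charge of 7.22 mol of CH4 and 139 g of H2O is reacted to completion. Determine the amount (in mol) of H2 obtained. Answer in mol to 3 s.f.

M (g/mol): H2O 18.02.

n(CH4) = 7.220 mol
n(H2O) = 139.0 / 18.02 = 7.714 mol
n/ν for CH4 = 7.220/1 = 7.220
n/ν for H2O = 7.714/1 = 7.714
Smallest n/ν is CH4 → limiting reagent.
n(H2) = (3/1) × 7.220 = 21.66 mol

21.7 mol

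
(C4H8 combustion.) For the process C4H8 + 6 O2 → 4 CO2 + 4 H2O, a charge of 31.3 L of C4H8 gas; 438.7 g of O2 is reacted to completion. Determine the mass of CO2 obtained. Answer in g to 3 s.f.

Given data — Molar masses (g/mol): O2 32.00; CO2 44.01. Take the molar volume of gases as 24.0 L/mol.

230 g

n(C4H8) = 31.30 / 24.0 = 1.304 mol
n(O2) = 438.7 / 32.00 = 13.71 mol
n/ν → C4H8: 1.304, O2: 2.285; C4H8 is limiting.
n(CO2) = (4/1) × 1.304 = 5.216 mol
mass = 5.216 × 44.01 = 229.6 g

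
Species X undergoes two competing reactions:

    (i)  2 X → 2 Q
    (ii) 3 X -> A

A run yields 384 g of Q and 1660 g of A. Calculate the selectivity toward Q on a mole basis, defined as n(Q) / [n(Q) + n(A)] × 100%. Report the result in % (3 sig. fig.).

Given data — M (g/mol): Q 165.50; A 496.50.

41.0 %

n(Q) = 384 / 165.50 = 2.320 mol
n(A) = 1660 / 496.50 = 3.343 mol
selectivity = 2.320/(2.320+3.343) × 100 = 40.97 %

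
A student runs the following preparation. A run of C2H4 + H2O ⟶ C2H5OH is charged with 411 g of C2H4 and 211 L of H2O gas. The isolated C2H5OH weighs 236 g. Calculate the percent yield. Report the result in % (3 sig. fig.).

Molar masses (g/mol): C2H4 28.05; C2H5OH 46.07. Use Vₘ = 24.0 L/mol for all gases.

58.3 %

n(C2H4) = 411.0 / 28.05 = 14.65 mol
n(H2O) = 211.0 / 24.0 = 8.792 mol
n/ν for C2H4 = 14.65/1 = 14.65
n/ν for H2O = 8.792/1 = 8.792
Smallest n/ν is H2O → limiting reagent.
theoretical n(C2H5OH) = (1/1) × 8.792 = 8.792 mol → 405.0 g
% yield = 236 / 405.0 × 100 = 58.27 %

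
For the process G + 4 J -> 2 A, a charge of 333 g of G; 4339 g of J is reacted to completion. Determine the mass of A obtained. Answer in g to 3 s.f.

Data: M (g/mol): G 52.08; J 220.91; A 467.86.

n(G) = 333.0 / 52.08 = 6.394 mol
n(J) = 4339 / 220.91 = 19.64 mol
n/ν → G: 6.394, J: 4.910; J is limiting.
n(A) = (2/4) × 19.64 = 9.820 mol
mass = 9.820 × 467.86 = 4594 g

4590 g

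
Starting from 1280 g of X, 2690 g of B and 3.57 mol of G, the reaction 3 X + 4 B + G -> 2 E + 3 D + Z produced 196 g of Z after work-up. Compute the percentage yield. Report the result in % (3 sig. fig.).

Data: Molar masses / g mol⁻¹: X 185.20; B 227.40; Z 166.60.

n(X) = 1280 / 185.20 = 6.911 mol
n(B) = 2690 / 227.40 = 11.83 mol
n(G) = 3.570 mol
n/ν → X: 2.304, B: 2.958, G: 3.570; X is limiting.
theoretical n(Z) = (1/3) × 6.911 = 2.304 mol → 383.8 g
% yield = 196 / 383.8 × 100 = 51.07 %

51.1 %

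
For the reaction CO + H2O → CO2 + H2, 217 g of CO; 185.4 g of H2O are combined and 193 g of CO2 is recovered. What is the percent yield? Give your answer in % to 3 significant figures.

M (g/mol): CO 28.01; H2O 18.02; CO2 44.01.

n(CO) = 217.0 / 28.01 = 7.747 mol
n(H2O) = 185.4 / 18.02 = 10.29 mol
n/ν for CO = 7.747/1 = 7.747
n/ν for H2O = 10.29/1 = 10.29
Smallest n/ν is CO → limiting reagent.
theoretical n(CO2) = (1/1) × 7.747 = 7.747 mol → 340.9 g
% yield = 193 / 340.9 × 100 = 56.61 %

56.6 %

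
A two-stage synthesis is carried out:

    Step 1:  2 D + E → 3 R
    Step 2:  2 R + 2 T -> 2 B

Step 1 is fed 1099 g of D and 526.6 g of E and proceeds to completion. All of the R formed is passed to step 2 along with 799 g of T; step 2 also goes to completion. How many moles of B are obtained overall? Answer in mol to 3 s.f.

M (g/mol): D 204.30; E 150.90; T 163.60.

Step 1:
n(D) = 1099 / 204.30 = 5.379 mol
n(E) = 526.6 / 150.90 = 3.490 mol
n/ν → D: 2.690, E: 3.490; D is limiting.
n(R) produced = (3/2) × 5.379 = 8.069 mol
Step 2:
n(R) available = 8.069 mol
n(T) = 799.0 / 163.60 = 4.884 mol
n/ν → R: 4.035, T: 2.442; T is limiting.
n(B) = (2/2) × 4.884 = 4.884 mol

4.88 mol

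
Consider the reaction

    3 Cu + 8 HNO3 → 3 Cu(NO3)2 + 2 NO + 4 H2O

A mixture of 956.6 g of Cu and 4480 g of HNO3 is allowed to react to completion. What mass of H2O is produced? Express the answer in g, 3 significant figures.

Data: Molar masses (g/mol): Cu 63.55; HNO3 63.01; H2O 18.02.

362 g

n(Cu) = 956.6 / 63.55 = 15.05 mol
n(HNO3) = 4480 / 63.01 = 71.10 mol
n/ν → Cu: 5.017, HNO3: 8.888; Cu is limiting.
n(H2O) = (4/3) × 15.05 = 20.07 mol
mass = 20.07 × 18.02 = 361.7 g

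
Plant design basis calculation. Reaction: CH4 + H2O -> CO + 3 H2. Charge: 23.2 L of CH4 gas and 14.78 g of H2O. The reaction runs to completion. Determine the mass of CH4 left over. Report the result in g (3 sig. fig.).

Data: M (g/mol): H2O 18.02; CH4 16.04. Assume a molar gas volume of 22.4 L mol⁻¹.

n(CH4) = 23.20 / 22.4 = 1.036 mol
n(H2O) = 14.78 / 18.02 = 0.8202 mol
n/ν for CH4 = 1.036/1 = 1.036
n/ν for H2O = 0.8202/1 = 0.8202
Smallest n/ν is H2O → limiting reagent.
CH4 consumed = (1/1) × 0.8202 = 0.8202 mol
CH4 remaining = 1.036 − 0.8202 = 0.2158 mol
mass = 0.2158 × 16.04 = 3.461 g

3.46 g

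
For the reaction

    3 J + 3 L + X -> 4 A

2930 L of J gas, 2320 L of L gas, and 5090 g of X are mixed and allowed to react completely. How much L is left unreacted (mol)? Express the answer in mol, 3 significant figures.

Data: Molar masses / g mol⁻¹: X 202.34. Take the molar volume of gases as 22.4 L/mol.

n(J) = 2930 / 22.4 = 130.8 mol
n(L) = 2320 / 22.4 = 103.6 mol
n(X) = 5090 / 202.34 = 25.16 mol
n/ν → J: 43.60, L: 34.53, X: 25.16; X is limiting.
L consumed = (3/1) × 25.16 = 75.48 mol
L remaining = 103.6 − 75.48 = 28.12 mol

28.1 mol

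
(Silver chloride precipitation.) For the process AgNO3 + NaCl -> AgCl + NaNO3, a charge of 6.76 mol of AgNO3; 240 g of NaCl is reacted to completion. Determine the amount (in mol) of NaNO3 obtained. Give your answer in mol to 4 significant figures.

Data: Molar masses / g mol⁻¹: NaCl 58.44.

4.107 mol

n(AgNO3) = 6.760 mol
n(NaCl) = 240.0 / 58.44 = 4.107 mol
n/ν for AgNO3 = 6.760/1 = 6.760
n/ν for NaCl = 4.107/1 = 4.107
Smallest n/ν is NaCl → limiting reagent.
n(NaNO3) = (1/1) × 4.107 = 4.107 mol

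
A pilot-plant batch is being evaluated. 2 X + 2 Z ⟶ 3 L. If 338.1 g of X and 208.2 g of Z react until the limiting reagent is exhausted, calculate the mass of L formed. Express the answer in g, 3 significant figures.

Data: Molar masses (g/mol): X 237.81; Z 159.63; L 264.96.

518 g

n(X) = 338.1 / 237.81 = 1.422 mol
n(Z) = 208.2 / 159.63 = 1.304 mol
n/ν for X = 1.422/2 = 0.7110
n/ν for Z = 1.304/2 = 0.6520
Smallest n/ν is Z → limiting reagent.
n(L) = (3/2) × 1.304 = 1.956 mol
mass = 1.956 × 264.96 = 518.3 g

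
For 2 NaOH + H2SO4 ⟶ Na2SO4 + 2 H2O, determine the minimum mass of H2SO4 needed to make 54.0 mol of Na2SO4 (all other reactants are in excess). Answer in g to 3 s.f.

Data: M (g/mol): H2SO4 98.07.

5300 g

n(Na2SO4) = 54.00 mol
n(H2SO4) = (1/1) × 54.00 = 54.00 mol
mass = 54.00 × 98.07 = 5296 g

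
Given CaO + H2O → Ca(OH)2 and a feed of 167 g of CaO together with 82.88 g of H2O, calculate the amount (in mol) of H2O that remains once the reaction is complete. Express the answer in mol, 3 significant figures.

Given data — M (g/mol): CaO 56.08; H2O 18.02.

1.62 mol

n(CaO) = 167.0 / 56.08 = 2.978 mol
n(H2O) = 82.88 / 18.02 = 4.599 mol
n/ν for CaO = 2.978/1 = 2.978
n/ν for H2O = 4.599/1 = 4.599
Smallest n/ν is CaO → limiting reagent.
H2O consumed = (1/1) × 2.978 = 2.978 mol
H2O remaining = 4.599 − 2.978 = 1.621 mol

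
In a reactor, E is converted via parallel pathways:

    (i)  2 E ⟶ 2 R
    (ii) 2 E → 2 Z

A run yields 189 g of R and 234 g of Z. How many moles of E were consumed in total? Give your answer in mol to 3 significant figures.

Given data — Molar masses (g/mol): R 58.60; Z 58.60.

7.22 mol

n(R) = 189 / 58.60 = 3.225 mol
n(Z) = 234 / 58.60 = 3.993 mol
n(E) via (i) = (2/2)×3.225 = 3.225 mol
n(E) via (ii) = (2/2)×3.993 = 3.993 mol
total n(E) = 3.225 + 3.993 = 7.218 mol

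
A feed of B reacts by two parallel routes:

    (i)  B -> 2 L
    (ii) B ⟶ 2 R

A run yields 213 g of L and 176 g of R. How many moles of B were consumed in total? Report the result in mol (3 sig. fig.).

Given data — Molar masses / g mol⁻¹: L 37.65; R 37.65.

5.17 mol

n(L) = 213 / 37.65 = 5.657 mol
n(R) = 176 / 37.65 = 4.675 mol
n(B) via (i) = (1/2)×5.657 = 2.829 mol
n(B) via (ii) = (1/2)×4.675 = 2.338 mol
total n(B) = 2.829 + 2.338 = 5.167 mol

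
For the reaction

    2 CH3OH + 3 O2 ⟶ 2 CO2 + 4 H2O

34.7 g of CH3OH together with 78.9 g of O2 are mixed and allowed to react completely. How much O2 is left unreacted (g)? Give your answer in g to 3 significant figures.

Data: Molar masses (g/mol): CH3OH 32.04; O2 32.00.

26.9 g

n(CH3OH) = 34.70 / 32.04 = 1.083 mol
n(O2) = 78.90 / 32.00 = 2.466 mol
n/ν → CH3OH: 0.5415, O2: 0.8220; CH3OH is limiting.
O2 consumed = (3/2) × 1.083 = 1.625 mol
O2 remaining = 2.466 − 1.625 = 0.8410 mol
mass = 0.8410 × 32.00 = 26.91 g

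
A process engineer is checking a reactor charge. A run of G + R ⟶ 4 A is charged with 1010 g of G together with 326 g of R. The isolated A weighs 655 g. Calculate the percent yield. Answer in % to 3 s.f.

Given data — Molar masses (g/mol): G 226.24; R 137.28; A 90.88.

75.9 %

n(G) = 1010 / 226.24 = 4.464 mol
n(R) = 326.0 / 137.28 = 2.375 mol
n/ν for G = 4.464/1 = 4.464
n/ν for R = 2.375/1 = 2.375
Smallest n/ν is R → limiting reagent.
theoretical n(A) = (4/1) × 2.375 = 9.500 mol → 863.4 g
% yield = 655 / 863.4 × 100 = 75.86 %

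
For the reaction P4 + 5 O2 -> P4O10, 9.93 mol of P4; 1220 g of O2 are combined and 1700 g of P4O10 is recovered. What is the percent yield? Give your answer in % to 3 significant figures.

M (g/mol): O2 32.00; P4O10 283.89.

n(P4) = 9.930 mol
n(O2) = 1220 / 32.00 = 38.13 mol
n/ν → P4: 9.930, O2: 7.626; O2 is limiting.
theoretical n(P4O10) = (1/5) × 38.13 = 7.626 mol → 2165 g
% yield = 1700 / 2165 × 100 = 78.52 %

78.5 %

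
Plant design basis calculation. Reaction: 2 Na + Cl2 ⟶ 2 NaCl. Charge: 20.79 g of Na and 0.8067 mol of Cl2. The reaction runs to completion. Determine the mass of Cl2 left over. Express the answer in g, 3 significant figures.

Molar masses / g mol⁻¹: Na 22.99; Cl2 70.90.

25.1 g

n(Na) = 20.79 / 22.99 = 0.9043 mol
n(Cl2) = 0.8067 mol
n/ν for Na = 0.9043/2 = 0.4522
n/ν for Cl2 = 0.8067/1 = 0.8067
Smallest n/ν is Na → limiting reagent.
Cl2 consumed = (1/2) × 0.9043 = 0.4522 mol
Cl2 remaining = 0.8067 − 0.4522 = 0.3545 mol
mass = 0.3545 × 70.90 = 25.13 g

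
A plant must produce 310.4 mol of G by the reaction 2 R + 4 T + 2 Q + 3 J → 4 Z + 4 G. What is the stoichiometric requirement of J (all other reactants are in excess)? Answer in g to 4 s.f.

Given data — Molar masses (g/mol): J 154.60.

n(G) = 310.4 mol
n(J) = (3/4) × 310.4 = 232.8 mol
mass = 232.8 × 154.60 = 35990 g

35990 g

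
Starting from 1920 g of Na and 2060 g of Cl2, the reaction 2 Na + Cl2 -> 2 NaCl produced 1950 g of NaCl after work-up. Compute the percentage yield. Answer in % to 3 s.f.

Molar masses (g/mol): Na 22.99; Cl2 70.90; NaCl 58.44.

n(Na) = 1920 / 22.99 = 83.51 mol
n(Cl2) = 2060 / 70.90 = 29.06 mol
n/ν for Na = 83.51/2 = 41.76
n/ν for Cl2 = 29.06/1 = 29.06
Smallest n/ν is Cl2 → limiting reagent.
theoretical n(NaCl) = (2/1) × 29.06 = 58.12 mol → 3397 g
% yield = 1950 / 3397 × 100 = 57.40 %

57.4 %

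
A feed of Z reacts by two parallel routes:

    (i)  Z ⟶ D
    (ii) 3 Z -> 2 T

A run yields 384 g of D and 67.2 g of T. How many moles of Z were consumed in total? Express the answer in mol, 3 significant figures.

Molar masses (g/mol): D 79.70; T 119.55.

5.66 mol

n(D) = 384 / 79.70 = 4.818 mol
n(T) = 67.2 / 119.55 = 0.5621 mol
n(Z) via (i) = (1/1)×4.818 = 4.818 mol
n(Z) via (ii) = (3/2)×0.5621 = 0.8432 mol
total n(Z) = 4.818 + 0.8432 = 5.661 mol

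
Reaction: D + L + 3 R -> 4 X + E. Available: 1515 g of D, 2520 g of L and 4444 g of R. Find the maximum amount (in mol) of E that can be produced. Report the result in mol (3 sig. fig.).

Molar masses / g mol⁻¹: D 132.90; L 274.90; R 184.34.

8.04 mol

n(D) = 1515 / 132.90 = 11.40 mol
n(L) = 2520 / 274.90 = 9.167 mol
n(R) = 4444 / 184.34 = 24.11 mol
n/ν → D: 11.40, L: 9.167, R: 8.037; R is limiting.
n(E) = (1/3) × 24.11 = 8.037 mol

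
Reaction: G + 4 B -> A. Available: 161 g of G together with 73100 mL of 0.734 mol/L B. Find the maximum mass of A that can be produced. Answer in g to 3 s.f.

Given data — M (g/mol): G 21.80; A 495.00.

n(G) = 161.0 / 21.80 = 7.385 mol
n(B) = 0.734 × 73100/1000 = 53.66 mol
n/ν for G = 7.385/1 = 7.385
n/ν for B = 53.66/4 = 13.42
Smallest n/ν is G → limiting reagent.
n(A) = (1/1) × 7.385 = 7.385 mol
mass = 7.385 × 495.00 = 3656 g

3660 g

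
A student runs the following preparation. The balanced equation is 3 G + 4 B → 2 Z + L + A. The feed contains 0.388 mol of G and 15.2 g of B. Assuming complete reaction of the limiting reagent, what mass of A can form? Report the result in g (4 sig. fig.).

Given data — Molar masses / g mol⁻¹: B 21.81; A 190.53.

24.64 g

n(G) = 0.3880 mol
n(B) = 15.20 / 21.81 = 0.6969 mol
n/ν for G = 0.3880/3 = 0.1293
n/ν for B = 0.6969/4 = 0.1742
Smallest n/ν is G → limiting reagent.
n(A) = (1/3) × 0.3880 = 0.1293 mol
mass = 0.1293 × 190.53 = 24.64 g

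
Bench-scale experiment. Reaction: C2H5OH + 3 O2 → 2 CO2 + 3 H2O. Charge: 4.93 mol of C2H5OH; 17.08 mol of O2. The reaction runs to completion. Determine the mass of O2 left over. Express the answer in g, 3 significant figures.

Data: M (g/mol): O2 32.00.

n(C2H5OH) = 4.930 mol
n(O2) = 17.08 mol
n/ν for C2H5OH = 4.930/1 = 4.930
n/ν for O2 = 17.08/3 = 5.693
Smallest n/ν is C2H5OH → limiting reagent.
O2 consumed = (3/1) × 4.930 = 14.79 mol
O2 remaining = 17.08 − 14.79 = 2.290 mol
mass = 2.290 × 32.00 = 73.28 g

73.3 g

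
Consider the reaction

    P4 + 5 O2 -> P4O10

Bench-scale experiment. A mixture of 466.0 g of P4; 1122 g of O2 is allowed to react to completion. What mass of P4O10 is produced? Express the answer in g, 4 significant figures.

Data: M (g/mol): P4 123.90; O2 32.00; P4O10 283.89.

n(P4) = 466.0 / 123.90 = 3.761 mol
n(O2) = 1122 / 32.00 = 35.06 mol
n/ν for P4 = 3.761/1 = 3.761
n/ν for O2 = 35.06/5 = 7.012
Smallest n/ν is P4 → limiting reagent.
n(P4O10) = (1/1) × 3.761 = 3.761 mol
mass = 3.761 × 283.89 = 1068 g

1068 g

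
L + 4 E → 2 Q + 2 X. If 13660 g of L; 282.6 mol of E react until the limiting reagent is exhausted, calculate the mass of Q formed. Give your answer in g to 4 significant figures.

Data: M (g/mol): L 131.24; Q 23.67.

n(L) = 13660 / 131.24 = 104.1 mol
n(E) = 282.6 mol
n/ν for L = 104.1/1 = 104.1
n/ν for E = 282.6/4 = 70.65
Smallest n/ν is E → limiting reagent.
n(Q) = (2/4) × 282.6 = 141.3 mol
mass = 141.3 × 23.67 = 3345 g

3345 g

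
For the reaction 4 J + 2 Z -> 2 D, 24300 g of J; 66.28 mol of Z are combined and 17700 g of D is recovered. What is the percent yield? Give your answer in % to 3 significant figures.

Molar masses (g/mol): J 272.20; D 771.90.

51.4 %

n(J) = 24300 / 272.20 = 89.27 mol
n(Z) = 66.28 mol
n/ν for J = 89.27/4 = 22.32
n/ν for Z = 66.28/2 = 33.14
Smallest n/ν is J → limiting reagent.
theoretical n(D) = (2/4) × 89.27 = 44.64 mol → 34460 g
% yield = 17700 / 34460 × 100 = 51.36 %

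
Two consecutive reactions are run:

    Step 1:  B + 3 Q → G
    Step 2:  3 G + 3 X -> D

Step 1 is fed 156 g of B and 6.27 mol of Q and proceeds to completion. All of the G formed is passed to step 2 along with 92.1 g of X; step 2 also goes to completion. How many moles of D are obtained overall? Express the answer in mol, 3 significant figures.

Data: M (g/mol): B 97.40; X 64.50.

0.476 mol

Step 1:
n(B) = 156.0 / 97.40 = 1.602 mol
n(Q) = 6.270 mol
n/ν → B: 1.602, Q: 2.090; B is limiting.
n(G) produced = (1/1) × 1.602 = 1.602 mol
Step 2:
n(G) available = 1.602 mol
n(X) = 92.10 / 64.50 = 1.428 mol
n/ν → G: 0.5340, X: 0.4760; X is limiting.
n(D) = (1/3) × 1.428 = 0.4760 mol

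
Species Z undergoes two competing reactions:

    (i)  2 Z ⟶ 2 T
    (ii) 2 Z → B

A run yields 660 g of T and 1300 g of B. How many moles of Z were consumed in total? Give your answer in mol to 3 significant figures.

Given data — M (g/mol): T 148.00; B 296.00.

n(T) = 660 / 148.00 = 4.459 mol
n(B) = 1300 / 296.00 = 4.392 mol
n(Z) via (i) = (2/2)×4.459 = 4.459 mol
n(Z) via (ii) = (2/1)×4.392 = 8.784 mol
total n(Z) = 4.459 + 8.784 = 13.24 mol

13.2 mol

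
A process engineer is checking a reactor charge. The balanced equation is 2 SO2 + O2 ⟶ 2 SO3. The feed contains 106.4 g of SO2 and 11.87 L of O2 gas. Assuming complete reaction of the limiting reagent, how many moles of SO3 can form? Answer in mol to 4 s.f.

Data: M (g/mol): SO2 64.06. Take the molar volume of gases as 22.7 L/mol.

n(SO2) = 106.4 / 64.06 = 1.661 mol
n(O2) = 11.87 / 22.7 = 0.5229 mol
n/ν → SO2: 0.8305, O2: 0.5229; O2 is limiting.
n(SO3) = (2/1) × 0.5229 = 1.046 mol

1.046 mol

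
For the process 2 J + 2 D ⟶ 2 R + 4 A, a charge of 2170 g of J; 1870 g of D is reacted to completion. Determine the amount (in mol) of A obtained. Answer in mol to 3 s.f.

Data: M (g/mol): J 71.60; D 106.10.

n(J) = 2170 / 71.60 = 30.31 mol
n(D) = 1870 / 106.10 = 17.62 mol
n/ν for J = 30.31/2 = 15.16
n/ν for D = 17.62/2 = 8.810
Smallest n/ν is D → limiting reagent.
n(A) = (4/2) × 17.62 = 35.24 mol

35.2 mol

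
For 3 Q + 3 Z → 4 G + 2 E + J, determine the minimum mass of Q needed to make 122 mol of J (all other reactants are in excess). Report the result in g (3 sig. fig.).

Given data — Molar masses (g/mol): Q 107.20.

39200 g

n(J) = 122.0 mol
n(Q) = (3/1) × 122.0 = 366.0 mol
mass = 366.0 × 107.20 = 39240 g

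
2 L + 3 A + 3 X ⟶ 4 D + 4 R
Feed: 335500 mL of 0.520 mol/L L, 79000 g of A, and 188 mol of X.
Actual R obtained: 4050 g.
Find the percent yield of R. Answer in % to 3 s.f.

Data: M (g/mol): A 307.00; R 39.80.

40.6 %

n(L) = 0.520 × 335500/1000 = 174.5 mol
n(A) = 79000 / 307.00 = 257.3 mol
n(X) = 188.0 mol
n/ν for L = 174.5/2 = 87.25
n/ν for A = 257.3/3 = 85.77
n/ν for X = 188.0/3 = 62.67
Smallest n/ν is X → limiting reagent.
theoretical n(R) = (4/3) × 188.0 = 250.7 mol → 9978 g
% yield = 4050 / 9978 × 100 = 40.59 %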